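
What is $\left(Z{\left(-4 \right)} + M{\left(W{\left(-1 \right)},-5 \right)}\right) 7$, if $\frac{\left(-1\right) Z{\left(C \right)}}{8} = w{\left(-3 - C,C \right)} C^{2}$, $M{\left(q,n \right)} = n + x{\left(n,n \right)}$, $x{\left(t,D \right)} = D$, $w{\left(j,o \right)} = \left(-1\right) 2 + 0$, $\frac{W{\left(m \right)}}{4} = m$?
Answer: $1722$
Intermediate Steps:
$W{\left(m \right)} = 4 m$
$w{\left(j,o \right)} = -2$ ($w{\left(j,o \right)} = -2 + 0 = -2$)
$M{\left(q,n \right)} = 2 n$ ($M{\left(q,n \right)} = n + n = 2 n$)
$Z{\left(C \right)} = 16 C^{2}$ ($Z{\left(C \right)} = - 8 \left(- 2 C^{2}\right) = 16 C^{2}$)
$\left(Z{\left(-4 \right)} + M{\left(W{\left(-1 \right)},-5 \right)}\right) 7 = \left(16 \left(-4\right)^{2} + 2 \left(-5\right)\right) 7 = \left(16 \cdot 16 - 10\right) 7 = \left(256 - 10\right) 7 = 246 \cdot 7 = 1722$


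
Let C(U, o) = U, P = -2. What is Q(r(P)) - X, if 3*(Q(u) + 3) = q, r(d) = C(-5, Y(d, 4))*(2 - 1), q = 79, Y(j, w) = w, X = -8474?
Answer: 25492/3 ≈ 8497.3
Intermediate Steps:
r(d) = -5 (r(d) = -5*(2 - 1) = -5*1 = -5)
Q(u) = 70/3 (Q(u) = -3 + (⅓)*79 = -3 + 79/3 = 70/3)
Q(r(P)) - X = 70/3 - 1*(-8474) = 70/3 + 8474 = 25492/3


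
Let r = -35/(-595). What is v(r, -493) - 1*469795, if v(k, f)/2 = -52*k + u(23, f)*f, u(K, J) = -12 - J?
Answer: -16049141/17 ≈ -9.4407e+5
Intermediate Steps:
r = 1/17 (r = -35*(-1/595) = 1/17 ≈ 0.058824)
v(k, f) = -104*k + 2*f*(-12 - f) (v(k, f) = 2*(-52*k + (-12 - f)*f) = 2*(-52*k + f*(-12 - f)) = -104*k + 2*f*(-12 - f))
v(r, -493) - 1*469795 = (-104*1/17 - 2*(-493)*(12 - 493)) - 1*469795 = (-104/17 - 2*(-493)*(-481)) - 469795 = (-104/17 - 474266) - 469795 = -8062626/17 - 469795 = -16049141/17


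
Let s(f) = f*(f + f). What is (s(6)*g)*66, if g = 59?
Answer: 280368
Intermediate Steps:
s(f) = 2*f² (s(f) = f*(2*f) = 2*f²)
(s(6)*g)*66 = ((2*6²)*59)*66 = ((2*36)*59)*66 = (72*59)*66 = 4248*66 = 280368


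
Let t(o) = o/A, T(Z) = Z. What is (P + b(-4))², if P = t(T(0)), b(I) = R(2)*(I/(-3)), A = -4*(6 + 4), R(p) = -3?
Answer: 16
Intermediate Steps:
A = -40 (A = -4*10 = -40)
t(o) = -o/40 (t(o) = o/(-40) = o*(-1/40) = -o/40)
b(I) = I (b(I) = -3*I/(-3) = -3*I*(-1)/3 = -(-1)*I = I)
P = 0 (P = -1/40*0 = 0)
(P + b(-4))² = (0 - 4)² = (-4)² = 16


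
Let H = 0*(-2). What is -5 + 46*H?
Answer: -5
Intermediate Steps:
H = 0
-5 + 46*H = -5 + 46*0 = -5 + 0 = -5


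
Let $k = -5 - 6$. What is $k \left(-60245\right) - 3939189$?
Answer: $-3276494$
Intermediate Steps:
$k = -11$ ($k = -5 - 6 = -11$)
$k \left(-60245\right) - 3939189 = \left(-11\right) \left(-60245\right) - 3939189 = 662695 - 3939189 = -3276494$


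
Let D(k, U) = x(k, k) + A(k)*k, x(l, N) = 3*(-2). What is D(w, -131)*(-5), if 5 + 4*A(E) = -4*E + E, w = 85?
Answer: 27655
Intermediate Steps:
x(l, N) = -6
A(E) = -5/4 - 3*E/4 (A(E) = -5/4 + (-4*E + E)/4 = -5/4 + (-3*E)/4 = -5/4 - 3*E/4)
D(k, U) = -6 + k*(-5/4 - 3*k/4) (D(k, U) = -6 + (-5/4 - 3*k/4)*k = -6 + k*(-5/4 - 3*k/4))
D(w, -131)*(-5) = (-6 - ¼*85*(5 + 3*85))*(-5) = (-6 - ¼*85*(5 + 255))*(-5) = (-6 - ¼*85*260)*(-5) = (-6 - 5525)*(-5) = -5531*(-5) = 27655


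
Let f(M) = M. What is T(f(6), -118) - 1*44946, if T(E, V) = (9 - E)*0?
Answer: -44946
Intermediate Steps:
T(E, V) = 0
T(f(6), -118) - 1*44946 = 0 - 1*44946 = 0 - 44946 = -44946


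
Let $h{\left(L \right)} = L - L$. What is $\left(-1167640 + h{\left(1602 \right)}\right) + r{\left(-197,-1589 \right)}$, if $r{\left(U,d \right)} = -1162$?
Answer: $-1168802$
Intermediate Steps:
$h{\left(L \right)} = 0$
$\left(-1167640 + h{\left(1602 \right)}\right) + r{\left(-197,-1589 \right)} = \left(-1167640 + 0\right) - 1162 = -1167640 - 1162 = -1168802$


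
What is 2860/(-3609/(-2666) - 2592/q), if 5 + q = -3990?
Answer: 30460916200/21328227 ≈ 1428.2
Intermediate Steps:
q = -3995 (q = -5 - 3990 = -3995)
2860/(-3609/(-2666) - 2592/q) = 2860/(-3609/(-2666) - 2592/(-3995)) = 2860/(-3609*(-1/2666) - 2592*(-1/3995)) = 2860/(3609/2666 + 2592/3995) = 2860/(21328227/10650670) = 2860*(10650670/21328227) = 30460916200/21328227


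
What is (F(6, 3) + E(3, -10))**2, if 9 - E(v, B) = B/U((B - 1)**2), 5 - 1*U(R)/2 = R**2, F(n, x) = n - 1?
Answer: 41983600201/214212496 ≈ 195.99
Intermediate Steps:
F(n, x) = -1 + n
U(R) = 10 - 2*R**2
E(v, B) = 9 - B/(10 - 2*(-1 + B)**4) (E(v, B) = 9 - B/(10 - 2*(B - 1)**4) = 9 - B/(10 - 2*(-1 + B)**4))
(F(6, 3) + E(3, -10))**2 = ((-1 + 6) + (-90 - 10 + 18*(-1 - 10)**4)/(2*(-5 + (-1 - 10)**4)))**2 = (5 + (-90 - 10 + 18*(-11)**4)/(2*(-5 + (-11)**4)))**2 = (5 + (-90 - 10 + 18*14641)/(2*(-5 + 14641)))**2 = (5 + (1/2)*(-90 - 10 + 263538)/14636)**2 = (5 + (1/2)*(1/14636)*263438)**2 = (5 + 131719/14636)**2 = (204899/14636)**2 = 41983600201/214212496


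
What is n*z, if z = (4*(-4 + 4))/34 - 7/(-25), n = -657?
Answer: -4599/25 ≈ -183.96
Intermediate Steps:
z = 7/25 (z = (4*0)*(1/34) - 7*(-1/25) = 0*(1/34) + 7/25 = 0 + 7/25 = 7/25 ≈ 0.28000)
n*z = -657*7/25 = -4599/25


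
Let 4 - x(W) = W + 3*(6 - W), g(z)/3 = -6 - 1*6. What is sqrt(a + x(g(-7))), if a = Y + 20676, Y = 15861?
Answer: sqrt(36451) ≈ 190.92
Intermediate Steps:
g(z) = -36 (g(z) = 3*(-6 - 1*6) = 3*(-6 - 6) = 3*(-12) = -36)
x(W) = -14 + 2*W (x(W) = 4 - (W + 3*(6 - W)) = 4 - (W + (18 - 3*W)) = 4 - (18 - 2*W) = 4 + (-18 + 2*W) = -14 + 2*W)
a = 36537 (a = 15861 + 20676 = 36537)
sqrt(a + x(g(-7))) = sqrt(36537 + (-14 + 2*(-36))) = sqrt(36537 + (-14 - 72)) = sqrt(36537 - 86) = sqrt(36451)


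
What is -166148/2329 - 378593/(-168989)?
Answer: -27195441275/393575381 ≈ -69.098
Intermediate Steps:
-166148/2329 - 378593/(-168989) = -166148*1/2329 - 378593*(-1/168989) = -166148/2329 + 378593/168989 = -27195441275/393575381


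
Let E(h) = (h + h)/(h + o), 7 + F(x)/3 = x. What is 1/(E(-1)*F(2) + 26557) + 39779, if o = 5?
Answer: 2113418493/53129 ≈ 39779.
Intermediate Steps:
F(x) = -21 + 3*x
E(h) = 2*h/(5 + h) (E(h) = (h + h)/(h + 5) = (2*h)/(5 + h) = 2*h/(5 + h))
1/(E(-1)*F(2) + 26557) + 39779 = 1/((2*(-1)/(5 - 1))*(-21 + 3*2) + 26557) + 39779 = 1/((2*(-1)/4)*(-21 + 6) + 26557) + 39779 = 1/((2*(-1)*(¼))*(-15) + 26557) + 39779 = 1/(-½*(-15) + 26557) + 39779 = 1/(15/2 + 26557) + 39779 = 1/(53129/2) + 39779 = 2/53129 + 39779 = 2113418493/53129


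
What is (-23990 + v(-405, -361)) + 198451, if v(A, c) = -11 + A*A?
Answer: 338475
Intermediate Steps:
v(A, c) = -11 + A²
(-23990 + v(-405, -361)) + 198451 = (-23990 + (-11 + (-405)²)) + 198451 = (-23990 + (-11 + 164025)) + 198451 = (-23990 + 164014) + 198451 = 140024 + 198451 = 338475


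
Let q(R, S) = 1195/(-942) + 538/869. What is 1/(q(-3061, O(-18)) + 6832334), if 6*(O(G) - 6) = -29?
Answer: 818598/5592934416073 ≈ 1.4636e-7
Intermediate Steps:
O(G) = 7/6 (O(G) = 6 + (1/6)*(-29) = 6 - 29/6 = 7/6)
q(R, S) = -531659/818598 (q(R, S) = 1195*(-1/942) + 538*(1/869) = -1195/942 + 538/869 = -531659/818598)
1/(q(-3061, O(-18)) + 6832334) = 1/(-531659/818598 + 6832334) = 1/(5592934416073/818598) = 818598/5592934416073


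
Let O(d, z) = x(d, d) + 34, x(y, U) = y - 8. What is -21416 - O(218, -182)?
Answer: -21660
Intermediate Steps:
x(y, U) = -8 + y
O(d, z) = 26 + d (O(d, z) = (-8 + d) + 34 = 26 + d)
-21416 - O(218, -182) = -21416 - (26 + 218) = -21416 - 1*244 = -21416 - 244 = -21660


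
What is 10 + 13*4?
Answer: 62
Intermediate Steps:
10 + 13*4 = 10 + 52 = 62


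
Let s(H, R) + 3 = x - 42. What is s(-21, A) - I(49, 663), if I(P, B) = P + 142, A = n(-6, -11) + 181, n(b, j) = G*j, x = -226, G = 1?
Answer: -462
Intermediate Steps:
n(b, j) = j (n(b, j) = 1*j = j)
A = 170 (A = -11 + 181 = 170)
s(H, R) = -271 (s(H, R) = -3 + (-226 - 42) = -3 - 268 = -271)
I(P, B) = 142 + P
s(-21, A) - I(49, 663) = -271 - (142 + 49) = -271 - 1*191 = -271 - 191 = -462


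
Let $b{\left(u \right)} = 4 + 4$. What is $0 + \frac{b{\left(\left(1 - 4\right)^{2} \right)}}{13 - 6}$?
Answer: $\frac{8}{7} \approx 1.1429$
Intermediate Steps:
$b{\left(u \right)} = 8$
$0 + \frac{b{\left(\left(1 - 4\right)^{2} \right)}}{13 - 6} = 0 + \frac{8}{13 - 6} = 0 + \frac{8}{7} = \frac{8}{7}$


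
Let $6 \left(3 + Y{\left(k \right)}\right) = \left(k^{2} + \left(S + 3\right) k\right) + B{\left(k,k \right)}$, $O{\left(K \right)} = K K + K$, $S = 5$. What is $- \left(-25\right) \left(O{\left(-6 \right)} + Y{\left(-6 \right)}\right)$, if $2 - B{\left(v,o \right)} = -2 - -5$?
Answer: $\frac{3725}{6} \approx 620.83$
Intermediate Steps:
$B{\left(v,o \right)} = -1$ ($B{\left(v,o \right)} = 2 - \left(-2 - -5\right) = 2 - \left(-2 + 5\right) = 2 - 3 = -1$)
$O{\left(K \right)} = K + K^{2}$ ($O{\left(K \right)} = K^{2} + K = K + K^{2}$)
$Y{\left(k \right)} = - \frac{19}{6} + \frac{k^{2}}{6} + \frac{4 k}{3}$ ($Y{\left(k \right)} = -3 + \frac{\left(k^{2} + \left(5 + 3\right) k\right) - 1}{6} = -3 + \frac{\left(k^{2} + 8 k\right) - 1}{6} = -3 + \frac{-1 + k^{2} + 8 k}{6} = -3 + \left(- \frac{1}{6} + \frac{k^{2}}{6} + \frac{4 k}{3}\right) = - \frac{19}{6} + \frac{k^{2}}{6} + \frac{4 k}{3}$)
$- \left(-25\right) \left(O{\left(-6 \right)} + Y{\left(-6 \right)}\right) = - \left(-25\right) \left(- 6 \left(1 - 6\right) + \left(- \frac{19}{6} + \frac{\left(-6\right)^{2}}{6} + \frac{4}{3} \left(-6\right)\right)\right) = - \left(-25\right) \left(\left(-6\right) \left(-5\right) - \frac{31}{6}\right) = - \left(-25\right) \left(30 - \frac{31}{6}\right) = - \frac{\left(-25\right) 149}{6} = \left(-1\right) \left(- \frac{3725}{6}\right) = \frac{3725}{6}$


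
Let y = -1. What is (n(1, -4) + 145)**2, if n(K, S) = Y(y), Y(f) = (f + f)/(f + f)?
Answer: 21316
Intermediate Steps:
Y(f) = 1 (Y(f) = (2*f)/((2*f)) = (2*f)*(1/(2*f)) = 1)
n(K, S) = 1
(n(1, -4) + 145)**2 = (1 + 145)**2 = 146**2 = 21316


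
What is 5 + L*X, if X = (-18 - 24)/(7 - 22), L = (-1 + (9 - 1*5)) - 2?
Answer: 39/5 ≈ 7.8000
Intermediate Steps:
L = 1 (L = (-1 + (9 - 5)) - 2 = (-1 + 4) - 2 = 3 - 2 = 1)
X = 14/5 (X = -42/(-15) = -42*(-1/15) = 14/5 ≈ 2.8000)
5 + L*X = 5 + 1*(14/5) = 5 + 14/5 = 39/5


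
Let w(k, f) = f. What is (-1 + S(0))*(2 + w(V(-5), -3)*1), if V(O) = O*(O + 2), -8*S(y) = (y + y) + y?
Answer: 1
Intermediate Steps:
S(y) = -3*y/8 (S(y) = -((y + y) + y)/8 = -(2*y + y)/8 = -3*y/8)
V(O) = O*(2 + O)
(-1 + S(0))*(2 + w(V(-5), -3)*1) = (-1 - 3/8*0)*(2 - 3*1) = (-1 + 0)*(2 - 3) = -1*(-1) = 1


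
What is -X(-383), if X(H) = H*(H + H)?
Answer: -293378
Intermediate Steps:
X(H) = 2*H² (X(H) = H*(2*H) = 2*H²)
-X(-383) = -2*(-383)² = -2*146689 = -1*293378 = -293378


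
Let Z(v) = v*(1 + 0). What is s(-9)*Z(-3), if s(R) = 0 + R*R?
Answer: -243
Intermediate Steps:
Z(v) = v (Z(v) = v*1 = v)
s(R) = R² (s(R) = 0 + R² = R²)
s(-9)*Z(-3) = (-9)²*(-3) = 81*(-3) = -243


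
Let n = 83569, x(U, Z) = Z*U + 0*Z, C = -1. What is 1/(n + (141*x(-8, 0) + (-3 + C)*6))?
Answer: 1/83545 ≈ 1.1970e-5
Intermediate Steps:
x(U, Z) = U*Z (x(U, Z) = U*Z + 0 = U*Z)
1/(n + (141*x(-8, 0) + (-3 + C)*6)) = 1/(83569 + (141*(-8*0) + (-3 - 1)*6)) = 1/(83569 + (141*0 - 4*6)) = 1/(83569 + (0 - 24)) = 1/(83569 - 24) = 1/83545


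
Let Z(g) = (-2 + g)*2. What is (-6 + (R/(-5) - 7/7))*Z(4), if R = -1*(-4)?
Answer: -156/5 ≈ -31.200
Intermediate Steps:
Z(g) = -4 + 2*g
R = 4
(-6 + (R/(-5) - 7/7))*Z(4) = (-6 + (4/(-5) - 7/7))*(-4 + 2*4) = (-6 + (4*(-1/5) - 7*1/7))*(-4 + 8) = (-6 + (-4/5 - 1))*4 = (-6 - 9/5)*4 = -39/5*4 = -156/5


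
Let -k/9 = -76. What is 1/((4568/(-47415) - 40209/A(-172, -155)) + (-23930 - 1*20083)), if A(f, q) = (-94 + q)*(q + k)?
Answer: -2081850405/91628046939196 ≈ -2.2721e-5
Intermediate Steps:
k = 684 (k = -9*(-76) = 684)
A(f, q) = (-94 + q)*(684 + q) (A(f, q) = (-94 + q)*(q + 684) = (-94 + q)*(684 + q))
1/((4568/(-47415) - 40209/A(-172, -155)) + (-23930 - 1*20083)) = 1/((4568/(-47415) - 40209/(-64296 + (-155)**2 + 590*(-155))) + (-23930 - 1*20083)) = 1/((4568*(-1/47415) - 40209/(-64296 + 24025 - 91450)) + (-23930 - 20083)) = 1/((-4568/47415 - 40209/(-131721)) - 44013) = 1/((-4568/47415 - 40209*(-1/131721)) - 44013) = 1/((-4568/47415 + 13403/43907) - 44013) = 1/(434936069/2081850405 - 44013) = 1/(-91628046939196/2081850405) = -2081850405/91628046939196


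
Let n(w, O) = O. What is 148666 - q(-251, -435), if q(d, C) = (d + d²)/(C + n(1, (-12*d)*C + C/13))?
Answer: 50662267129/340779 ≈ 1.4867e+5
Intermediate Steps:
q(d, C) = (d + d²)/(14*C/13 - 12*C*d) (q(d, C) = (d + d²)/(C + ((-12*d)*C + C/13)) = (d + d²)/(C + (-12*C*d + C*(1/13))) = (d + d²)/(C + (-12*C*d + C/13)) = (d + d²)/(C + (C/13 - 12*C*d)) = (d + d²)/(14*C/13 - 12*C*d))
148666 - q(-251, -435) = 148666 - (-13)*(-251)*(1 - 251)/(2*(-435)*(-7 + 78*(-251))) = 148666 - (-13)*(-251)*(-1)*(-250)/(2*435*(-7 - 19578)) = 148666 - (-13)*(-251)*(-1)*(-250)/(2*435*(-19585)) = 148666 - (-13)*(-251)*(-1)*(-1)*(-250)/(2*435*19585) = 148666 - 1*(-16315/340779) = 148666 + 16315/340779 = 50662267129/340779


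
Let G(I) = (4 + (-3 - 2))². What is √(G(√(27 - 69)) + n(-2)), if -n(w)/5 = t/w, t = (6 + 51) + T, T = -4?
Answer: √534/2 ≈ 11.554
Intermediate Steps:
G(I) = 1 (G(I) = (4 - 5)² = (-1)² = 1)
t = 53 (t = (6 + 51) - 4 = 57 - 4 = 53)
n(w) = -265/w
√(G(√(27 - 69)) + n(-2)) = √(1 - 265/(-2)) = √(1 - 265*(-½)) = √(1 + 265/2) = √(267/2) = √534/2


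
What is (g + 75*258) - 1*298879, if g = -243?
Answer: -279772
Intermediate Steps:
(g + 75*258) - 1*298879 = (-243 + 75*258) - 1*298879 = (-243 + 19350) - 298879 = 19107 - 298879 = -279772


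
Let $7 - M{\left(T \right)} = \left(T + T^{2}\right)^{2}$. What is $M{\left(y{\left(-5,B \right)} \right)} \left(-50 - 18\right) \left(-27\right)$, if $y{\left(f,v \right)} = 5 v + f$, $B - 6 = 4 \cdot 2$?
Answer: $-33789914748$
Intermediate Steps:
$B = 14$ ($B = 6 + 4 \cdot 2 = 6 + 8 = 14$)
$y{\left(f,v \right)} = f + 5 v$
$M{\left(T \right)} = 7 - \left(T + T^{2}\right)^{2}$
$M{\left(y{\left(-5,B \right)} \right)} \left(-50 - 18\right) \left(-27\right) = \left(7 - \left(-5 + 5 \cdot 14\right)^{2} \left(1 + \left(-5 + 5 \cdot 14\right)\right)^{2}\right) \left(-50 - 18\right) \left(-27\right) = \left(7 - \left(-5 + 70\right)^{2} \left(1 + \left(-5 + 70\right)\right)^{2}\right) \left(-68\right) \left(-27\right) = \left(7 - 65^{2} \left(1 + 65\right)^{2}\right) \left(-68\right) \left(-27\right) = \left(7 - 4225 \cdot 66^{2}\right) \left(-68\right) \left(-27\right) = \left(7 - 4225 \cdot 4356\right) \left(-68\right) \left(-27\right) = \left(7 - 18404100\right) \left(-68\right) \left(-27\right) = \left(-18404093\right) \left(-68\right) \left(-27\right) = 1251478324 \left(-27\right) = -33789914748$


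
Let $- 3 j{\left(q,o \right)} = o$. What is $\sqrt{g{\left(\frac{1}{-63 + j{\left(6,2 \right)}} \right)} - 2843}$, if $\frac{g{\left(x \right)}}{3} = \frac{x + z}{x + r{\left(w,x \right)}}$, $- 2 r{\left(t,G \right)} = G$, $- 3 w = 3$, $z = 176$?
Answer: $i \sqrt{70069} \approx 264.71 i$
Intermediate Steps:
$j{\left(q,o \right)} = - \frac{o}{3}$
$w = -1$ ($w = \left(- \frac{1}{3}\right) 3 = -1$)
$r{\left(t,G \right)} = - \frac{G}{2}$
$g{\left(x \right)} = \frac{6 \left(176 + x\right)}{x}$ ($g{\left(x \right)} = 3 \frac{x + 176}{x - \frac{x}{2}} = 3 \frac{176 + x}{\frac{1}{2} x} = 3 \left(176 + x\right) \frac{2}{x} = 3 \frac{2 \left(176 + x\right)}{x} = \frac{6 \left(176 + x\right)}{x}$)
$\sqrt{g{\left(\frac{1}{-63 + j{\left(6,2 \right)}} \right)} - 2843} = \sqrt{\left(6 + \frac{1056}{\frac{1}{-63 - \frac{2}{3}}}\right) - 2843} = \sqrt{\left(6 + \frac{1056}{\frac{1}{- \frac{191}{3}}}\right) - 2843} = \sqrt{\left(6 + \frac{1056}{- \frac{3}{191}}\right) - 2843} = \sqrt{\left(6 + 1056 \left(- \frac{191}{3}\right)\right) - 2843} = \sqrt{\left(6 - 67232\right) - 2843} = \sqrt{-67226 - 2843} = \sqrt{-70069} = i \sqrt{70069}$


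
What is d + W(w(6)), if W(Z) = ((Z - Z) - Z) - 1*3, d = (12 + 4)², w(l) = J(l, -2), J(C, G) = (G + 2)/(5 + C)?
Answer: 253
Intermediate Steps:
J(C, G) = (2 + G)/(5 + C)
w(l) = 0 (w(l) = (2 - 2)/(5 + l) = 0/(5 + l) = 0)
d = 256 (d = 16² = 256)
W(Z) = -3 - Z (W(Z) = (0 - Z) - 3 = -Z - 3 = -3 - Z)
d + W(w(6)) = 256 + (-3 - 1*0) = 256 + (-3 + 0) = 256 - 3 = 253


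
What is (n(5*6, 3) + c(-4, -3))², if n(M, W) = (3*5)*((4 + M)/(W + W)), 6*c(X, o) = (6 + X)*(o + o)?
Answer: 6889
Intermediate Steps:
c(X, o) = o*(6 + X)/3 (c(X, o) = ((6 + X)*(o + o))/6 = ((6 + X)*(2*o))/6 = (2*o*(6 + X))/6 = o*(6 + X)/3)
n(M, W) = 15*(4 + M)/(2*W) (n(M, W) = 15*((4 + M)/((2*W))) = 15*((4 + M)*(1/(2*W))) = 15*((4 + M)/(2*W)) = 15*(4 + M)/(2*W))
(n(5*6, 3) + c(-4, -3))² = ((15/2)*(4 + 5*6)/3 + (⅓)*(-3)*(6 - 4))² = ((15/2)*(⅓)*(4 + 30) + (⅓)*(-3)*2)² = ((15/2)*(⅓)*34 - 2)² = (85 - 2)² = 83² = 6889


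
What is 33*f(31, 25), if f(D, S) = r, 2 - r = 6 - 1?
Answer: -99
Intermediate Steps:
r = -3 (r = 2 - (6 - 1) = 2 - 1*5 = 2 - 5 = -3)
f(D, S) = -3
33*f(31, 25) = 33*(-3) = -99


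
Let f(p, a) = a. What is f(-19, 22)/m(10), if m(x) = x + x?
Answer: 11/10 ≈ 1.1000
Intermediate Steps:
m(x) = 2*x
f(-19, 22)/m(10) = 22/((2*10)) = 22/20 = 22*(1/20) = 11/10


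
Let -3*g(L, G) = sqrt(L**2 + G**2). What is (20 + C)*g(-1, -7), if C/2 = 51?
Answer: -610*sqrt(2)/3 ≈ -287.56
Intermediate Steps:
C = 102 (C = 2*51 = 102)
g(L, G) = -sqrt(G**2 + L**2)/3 (g(L, G) = -sqrt(L**2 + G**2)/3 = -sqrt(G**2 + L**2)/3)
(20 + C)*g(-1, -7) = (20 + 102)*(-sqrt((-7)**2 + (-1)**2)/3) = 122*(-sqrt(49 + 1)/3) = 122*(-5*sqrt(2)/3) = -610*sqrt(2)/3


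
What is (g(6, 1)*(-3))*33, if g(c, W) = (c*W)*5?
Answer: -2970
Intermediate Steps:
g(c, W) = 5*W*c (g(c, W) = (W*c)*5 = 5*W*c)
(g(6, 1)*(-3))*33 = ((5*1*6)*(-3))*33 = (30*(-3))*33 = -90*33 = -2970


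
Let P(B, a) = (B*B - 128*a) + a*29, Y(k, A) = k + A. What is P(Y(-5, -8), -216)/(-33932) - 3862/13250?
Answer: -208311317/224799500 ≈ -0.92665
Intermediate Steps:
Y(k, A) = A + k
P(B, a) = B² - 99*a (P(B, a) = (B² - 128*a) + 29*a = B² - 99*a)
P(Y(-5, -8), -216)/(-33932) - 3862/13250 = ((-8 - 5)² - 99*(-216))/(-33932) - 3862/13250 = ((-13)² + 21384)*(-1/33932) - 3862*1/13250 = (169 + 21384)*(-1/33932) - 1931/6625 = 21553*(-1/33932) - 1931/6625 = -21553/33932 - 1931/6625 = -208311317/224799500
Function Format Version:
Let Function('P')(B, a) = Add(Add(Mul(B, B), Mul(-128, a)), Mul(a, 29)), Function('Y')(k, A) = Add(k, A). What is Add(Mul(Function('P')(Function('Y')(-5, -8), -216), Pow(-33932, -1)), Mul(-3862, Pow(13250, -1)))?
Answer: Rational(-208311317, 224799500) ≈ -0.92665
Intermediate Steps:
Function('Y')(k, A) = Add(A, k)
Function('P')(B, a) = Add(Pow(B, 2), Mul(-99, a)) (Function('P')(B, a) = Add(Add(Pow(B, 2), Mul(-128, a)), Mul(29, a)) = Add(Pow(B, 2), Mul(-99, a)))
Add(Mul(Function('P')(Function('Y')(-5, -8), -216), Pow(-33932, -1)), Mul(-3862, Pow(13250, -1))) = Add(Mul(Add(Pow(Add(-8, -5), 2), Mul(-99, -216)), Pow(-33932, -1)), Mul(-3862, Pow(13250, -1))) = Add(Mul(Add(Pow(-13, 2), 21384), Rational(-1, 33932)), Mul(-3862, Rational(1, 13250))) = Add(Mul(Add(169, 21384), Rational(-1, 33932)), Rational(-1931, 6625)) = Add(Mul(21553, Rational(-1, 33932)), Rational(-1931, 6625)) = Add(Rational(-21553, 33932), Rational(-1931, 6625)) = Rational(-208311317, 224799500)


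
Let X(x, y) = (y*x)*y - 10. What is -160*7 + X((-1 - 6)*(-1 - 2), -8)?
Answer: 214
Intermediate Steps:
X(x, y) = -10 + x*y**2 (X(x, y) = (x*y)*y - 10 = x*y**2 - 10 = -10 + x*y**2)
-160*7 + X((-1 - 6)*(-1 - 2), -8) = -160*7 + (-10 + ((-1 - 6)*(-1 - 2))*(-8)**2) = -20*56 + (-10 - 7*(-3)*64) = -1120 + (-10 + 21*64) = -1120 + (-10 + 1344) = -1120 + 1334 = 214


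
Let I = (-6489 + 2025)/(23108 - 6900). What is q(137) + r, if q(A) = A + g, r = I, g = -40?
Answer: 97982/1013 ≈ 96.725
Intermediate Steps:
I = -279/1013 (I = -4464/16208 = -4464*1/16208 = -279/1013 ≈ -0.27542)
r = -279/1013 ≈ -0.27542
q(A) = -40 + A (q(A) = A - 40 = -40 + A)
q(137) + r = (-40 + 137) - 279/1013 = 97 - 279/1013 = 97982/1013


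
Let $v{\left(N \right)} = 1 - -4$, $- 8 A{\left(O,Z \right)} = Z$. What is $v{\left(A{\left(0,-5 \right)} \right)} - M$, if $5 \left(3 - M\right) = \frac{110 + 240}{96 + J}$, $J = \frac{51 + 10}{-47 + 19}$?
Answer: $\frac{7214}{2627} \approx 2.7461$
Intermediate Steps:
$A{\left(O,Z \right)} = - \frac{Z}{8}$
$J = - \frac{61}{28}$ ($J = \frac{61}{-28} = 61 \left(- \frac{1}{28}\right) = - \frac{61}{28} \approx -2.1786$)
$v{\left(N \right)} = 5$ ($v{\left(N \right)} = 1 + 4 = 5$)
$M = \frac{5921}{2627}$ ($M = 3 - \frac{\left(110 + 240\right) \frac{1}{96 - \frac{61}{28}}}{5} = 3 - \frac{350 \frac{1}{\frac{2627}{28}}}{5} = 3 - \frac{350 \cdot \frac{28}{2627}}{5} = 3 - \frac{1960}{2627} = \frac{5921}{2627} \approx 2.2539$)
$v{\left(A{\left(0,-5 \right)} \right)} - M = 5 - \frac{5921}{2627} = \frac{7214}{2627}$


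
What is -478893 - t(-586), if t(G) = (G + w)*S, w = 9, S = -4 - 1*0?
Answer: -481201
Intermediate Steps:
S = -4 (S = -4 + 0 = -4)
t(G) = -36 - 4*G (t(G) = (G + 9)*(-4) = (9 + G)*(-4) = -36 - 4*G)
-478893 - t(-586) = -478893 - (-36 - 4*(-586)) = -478893 - (-36 + 2344) = -478893 - 1*2308 = -478893 - 2308 = -481201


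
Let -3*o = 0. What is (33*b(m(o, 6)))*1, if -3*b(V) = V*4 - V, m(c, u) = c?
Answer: 0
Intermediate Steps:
o = 0 (o = -⅓*0 = 0)
b(V) = -V (b(V) = -(V*4 - V)/3 = -(4*V - V)/3 = -V)
(33*b(m(o, 6)))*1 = (33*(-1*0))*1 = (33*0)*1 = 0*1 = 0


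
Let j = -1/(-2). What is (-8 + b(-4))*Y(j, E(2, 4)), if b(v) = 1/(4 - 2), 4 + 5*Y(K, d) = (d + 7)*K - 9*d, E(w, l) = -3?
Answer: -75/2 ≈ -37.500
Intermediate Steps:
j = ½ (j = -1*(-½) = ½ ≈ 0.50000)
Y(K, d) = -⅘ - 9*d/5 + K*(7 + d)/5 (Y(K, d) = -⅘ + ((d + 7)*K - 9*d)/5 = -⅘ + ((7 + d)*K - 9*d)/5 = -⅘ + (K*(7 + d) - 9*d)/5 = -⅘ + (-9*d + K*(7 + d))/5 = -⅘ + (-9*d/5 + K*(7 + d)/5) = -⅘ - 9*d/5 + K*(7 + d)/5)
b(v) = ½ (b(v) = 1/2 = ½)
(-8 + b(-4))*Y(j, E(2, 4)) = (-8 + ½)*(-⅘ - 9/5*(-3) + (7/5)*(½) + (⅕)*(½)*(-3)) = -15*(-⅘ + 27/5 + 7/10 - 3/10)/2 = -15/2*5 = -75/2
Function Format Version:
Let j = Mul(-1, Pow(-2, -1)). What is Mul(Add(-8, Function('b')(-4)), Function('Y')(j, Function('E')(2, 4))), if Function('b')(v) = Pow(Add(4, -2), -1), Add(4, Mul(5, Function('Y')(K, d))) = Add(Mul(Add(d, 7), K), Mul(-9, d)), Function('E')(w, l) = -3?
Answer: Rational(-75, 2) ≈ -37.500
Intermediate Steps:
j = Rational(1, 2) (j = Mul(-1, Rational(-1, 2)) = Rational(1, 2) ≈ 0.50000)
Function('Y')(K, d) = Add(Rational(-4, 5), Mul(Rational(-9, 5), d), Mul(Rational(1, 5), K, Add(7, d))) (Function('Y')(K, d) = Add(Rational(-4, 5), Mul(Rational(1, 5), Add(Mul(Add(d, 7), K), Mul(-9, d)))) = Add(Rational(-4, 5), Mul(Rational(1, 5), Add(Mul(Add(7, d), K), Mul(-9, d)))) = Add(Rational(-4, 5), Mul(Rational(1, 5), Add(Mul(K, Add(7, d)), Mul(-9, d)))) = Add(Rational(-4, 5), Mul(Rational(1, 5), Add(Mul(-9, d), Mul(K, Add(7, d))))) = Add(Rational(-4, 5), Add(Mul(Rational(-9, 5), d), Mul(Rational(1, 5), K, Add(7, d)))) = Add(Rational(-4, 5), Mul(Rational(-9, 5), d), Mul(Rational(1, 5), K, Add(7, d))))
Function('b')(v) = Rational(1, 2) (Function('b')(v) = Pow(2, -1) = Rational(1, 2))
Mul(Add(-8, Function('b')(-4)), Function('Y')(j, Function('E')(2, 4))) = Mul(Add(-8, Rational(1, 2)), Add(Rational(-4, 5), Mul(Rational(-9, 5), -3), Mul(Rational(7, 5), Rational(1, 2)), Mul(Rational(1, 5), Rational(1, 2), -3))) = Mul(Rational(-15, 2), Add(Rational(-4, 5), Rational(27, 5), Rational(7, 10), Rational(-3, 10))) = Mul(Rational(-15, 2), 5) = Rational(-75, 2)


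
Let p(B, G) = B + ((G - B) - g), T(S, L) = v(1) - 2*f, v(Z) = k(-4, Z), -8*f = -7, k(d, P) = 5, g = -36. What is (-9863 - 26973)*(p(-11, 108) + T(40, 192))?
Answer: -5424101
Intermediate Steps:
f = 7/8 (f = -⅛*(-7) = 7/8 ≈ 0.87500)
v(Z) = 5
T(S, L) = 13/4 (T(S, L) = 5 - 2*7/8 = 5 - 7/4 = 13/4)
p(B, G) = 36 + G (p(B, G) = B + ((G - B) - 1*(-36)) = B + ((G - B) + 36) = B + (36 + G - B) = 36 + G)
(-9863 - 26973)*(p(-11, 108) + T(40, 192)) = (-9863 - 26973)*((36 + 108) + 13/4) = -36836*(144 + 13/4) = -36836*589/4 = -5424101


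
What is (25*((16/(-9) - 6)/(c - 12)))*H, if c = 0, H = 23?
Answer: 20125/54 ≈ 372.69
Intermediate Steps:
(25*((16/(-9) - 6)/(c - 12)))*H = (25*((16/(-9) - 6)/(0 - 12)))*23 = (25*((16*(-⅑) - 6)/(-12)))*23 = (25*((-16/9 - 6)*(-1/12)))*23 = (25*(-70/9*(-1/12)))*23 = (25*(35/54))*23 = (875/54)*23 = 20125/54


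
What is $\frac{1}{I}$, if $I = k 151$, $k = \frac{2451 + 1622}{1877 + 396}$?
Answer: $\frac{2273}{615023} \approx 0.0036958$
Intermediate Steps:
$k = \frac{4073}{2273} \approx 1.7919$
$I = \frac{615023}{2273}$ ($I = \frac{4073}{2273} \cdot 151 = \frac{615023}{2273} \approx 270.58$)
$\frac{1}{I} = \frac{1}{\frac{615023}{2273}} = \frac{2273}{615023}$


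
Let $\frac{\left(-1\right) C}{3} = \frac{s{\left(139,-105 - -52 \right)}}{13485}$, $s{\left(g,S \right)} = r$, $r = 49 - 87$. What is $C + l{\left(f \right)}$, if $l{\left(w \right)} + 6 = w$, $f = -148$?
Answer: $- \frac{692192}{4495} \approx -153.99$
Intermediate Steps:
$l{\left(w \right)} = -6 + w$
$r = -38$
$s{\left(g,S \right)} = -38$
$C = \frac{38}{4495}$ ($C = - 3 \left(- \frac{38}{13485}\right) = - 3 \left(\left(-38\right) \frac{1}{13485}\right) = \left(-3\right) \left(- \frac{38}{13485}\right) = \frac{38}{4495} \approx 0.0084538$)
$C + l{\left(f \right)} = \frac{38}{4495} - 154 = - \frac{692192}{4495}$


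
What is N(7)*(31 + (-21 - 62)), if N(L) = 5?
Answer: -260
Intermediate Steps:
N(7)*(31 + (-21 - 62)) = 5*(31 + (-21 - 62)) = 5*(31 - 83) = 5*(-52) = -260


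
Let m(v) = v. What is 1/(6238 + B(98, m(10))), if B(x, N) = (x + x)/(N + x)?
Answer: 27/168475 ≈ 0.00016026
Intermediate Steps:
B(x, N) = 2*x/(N + x) (B(x, N) = (2*x)/(N + x) = 2*x/(N + x))
1/(6238 + B(98, m(10))) = 1/(6238 + 2*98/(10 + 98)) = 1/(6238 + 2*98/108) = 1/(6238 + 2*98*(1/108)) = 1/(6238 + 49/27) = 1/(168475/27) = 27/168475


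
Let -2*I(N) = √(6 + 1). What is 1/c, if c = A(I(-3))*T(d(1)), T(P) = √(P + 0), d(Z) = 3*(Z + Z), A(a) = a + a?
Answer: -√42/42 ≈ -0.15430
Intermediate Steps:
I(N) = -√7/2 (I(N) = -√(6 + 1)/2 = -√7/2)
A(a) = 2*a
d(Z) = 6*Z (d(Z) = 3*(2*Z) = 6*Z)
T(P) = √P
c = -√42 (c = (2*(-√7/2))*√(6*1) = (-√7)*√6 = -√42 ≈ -6.4807)
1/c = 1/(-√42) = -√42/42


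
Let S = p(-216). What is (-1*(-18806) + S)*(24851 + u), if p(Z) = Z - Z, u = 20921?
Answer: 860788232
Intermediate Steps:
p(Z) = 0
S = 0
(-1*(-18806) + S)*(24851 + u) = (-1*(-18806) + 0)*(24851 + 20921) = (18806 + 0)*45772 = 18806*45772 = 860788232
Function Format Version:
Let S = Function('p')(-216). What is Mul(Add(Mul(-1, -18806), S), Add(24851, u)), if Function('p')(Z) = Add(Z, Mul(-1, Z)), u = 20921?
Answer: 860788232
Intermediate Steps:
Function('p')(Z) = 0
S = 0
Mul(Add(Mul(-1, -18806), S), Add(24851, u)) = Mul(Add(Mul(-1, -18806), 0), Add(24851, 20921)) = Mul(Add(18806, 0), 45772) = Mul(18806, 45772) = 860788232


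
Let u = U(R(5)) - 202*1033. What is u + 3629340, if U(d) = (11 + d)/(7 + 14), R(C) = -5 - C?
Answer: 71834155/21 ≈ 3.4207e+6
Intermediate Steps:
U(d) = 11/21 + d/21 (U(d) = (11 + d)/21 = (11 + d)*(1/21) = 11/21 + d/21)
u = -4381985/21 (u = (11/21 + (-5 - 1*5)/21) - 202*1033 = (11/21 + (-5 - 5)/21) - 208666 = (11/21 + (1/21)*(-10)) - 208666 = (11/21 - 10/21) - 208666 = 1/21 - 208666 = -4381985/21 ≈ -2.0867e+5)
u + 3629340 = -4381985/21 + 3629340 = 71834155/21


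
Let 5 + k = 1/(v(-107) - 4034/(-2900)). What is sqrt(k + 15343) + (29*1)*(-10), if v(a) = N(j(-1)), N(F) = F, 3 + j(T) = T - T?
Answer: -290 + 2*sqrt(20869912158)/2333 ≈ -166.16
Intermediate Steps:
j(T) = -3 (j(T) = -3 + (T - T) = -3 + 0 = -3)
v(a) = -3
k = -13115/2333 (k = -5 + 1/(-3 - 4034/(-2900)) = -5 + 1/(-3 - 4034*(-1/2900)) = -5 + 1/(-3 + 2017/1450) = -5 + 1/(-2333/1450) = -5 - 1450/2333 = -13115/2333 ≈ -5.6215)
sqrt(k + 15343) + (29*1)*(-10) = sqrt(-13115/2333 + 15343) + (29*1)*(-10) = sqrt(35782104/2333) + 29*(-10) = 2*sqrt(20869912158)/2333 - 290 = -290 + 2*sqrt(20869912158)/2333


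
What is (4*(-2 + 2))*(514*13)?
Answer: 0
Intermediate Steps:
(4*(-2 + 2))*(514*13) = (4*0)*6682 = 0*6682 = 0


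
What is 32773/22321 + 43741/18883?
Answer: 122707340/32422111 ≈ 3.7847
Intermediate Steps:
32773/22321 + 43741/18883 = 32773*(1/22321) + 43741*(1/18883) = 2521/1717 + 43741/18883 = 122707340/32422111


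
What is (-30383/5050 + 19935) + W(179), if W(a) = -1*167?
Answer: 99798017/5050 ≈ 19762.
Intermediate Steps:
W(a) = -167
(-30383/5050 + 19935) + W(179) = (-30383/5050 + 19935) - 167 = 100641367/5050 - 167 = 99798017/5050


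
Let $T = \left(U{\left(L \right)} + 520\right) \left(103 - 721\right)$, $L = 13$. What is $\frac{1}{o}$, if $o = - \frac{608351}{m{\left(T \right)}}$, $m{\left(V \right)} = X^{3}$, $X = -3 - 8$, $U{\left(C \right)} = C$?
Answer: $\frac{1331}{608351} \approx 0.0021879$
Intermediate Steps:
$X = -11$ ($X = -3 - 8 = -11$)
$T = -329394$ ($T = \left(13 + 520\right) \left(103 - 721\right) = 533 \left(-618\right) = -329394$)
$m{\left(V \right)} = -1331$ ($m{\left(V \right)} = \left(-11\right)^{3} = -1331$)
$o = \frac{608351}{1331}$ ($o = - \frac{608351}{-1331} = \left(-608351\right) \left(- \frac{1}{1331}\right) = \frac{608351}{1331} \approx 457.06$)
$\frac{1}{o} = \frac{1}{\frac{608351}{1331}} = \frac{1331}{608351}$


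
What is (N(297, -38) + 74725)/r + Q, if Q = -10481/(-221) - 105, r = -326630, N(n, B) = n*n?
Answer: -2096024267/36092615 ≈ -58.073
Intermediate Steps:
N(n, B) = n**2
Q = -12724/221 (Q = -10481*(-1)/221 - 105 = -223*(-47/221) - 105 = 10481/221 - 105 = -12724/221 ≈ -57.575)
(N(297, -38) + 74725)/r + Q = (297**2 + 74725)/(-326630) - 12724/221 = (88209 + 74725)*(-1/326630) - 12724/221 = 162934*(-1/326630) - 12724/221 = -81467/163315 - 12724/221 = -2096024267/36092615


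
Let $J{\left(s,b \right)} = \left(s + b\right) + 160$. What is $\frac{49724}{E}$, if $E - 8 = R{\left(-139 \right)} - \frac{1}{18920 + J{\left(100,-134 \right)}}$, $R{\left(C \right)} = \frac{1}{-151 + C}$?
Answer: $\frac{34330319770}{5520923} \approx 6218.2$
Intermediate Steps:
$J{\left(s,b \right)} = 160 + b + s$ ($J{\left(s,b \right)} = \left(b + s\right) + 160 = 160 + b + s$)
$E = \frac{11041846}{1380835}$ ($E = 8 - \left(\frac{1}{18920 + \left(160 - 134 + 100\right)} - \frac{1}{-151 - 139}\right) = 8 - \left(\frac{1}{290} + \frac{1}{18920 + 126}\right) = 8 - \frac{4834}{1380835} = \frac{11041846}{1380835} \approx 7.9965$)
$\frac{49724}{E} = \frac{49724}{\frac{11041846}{1380835}} = 49724 \cdot \frac{1380835}{11041846} = \frac{34330319770}{5520923}$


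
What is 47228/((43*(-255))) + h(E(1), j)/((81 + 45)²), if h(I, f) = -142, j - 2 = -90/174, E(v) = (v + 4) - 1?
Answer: -125224793/29013390 ≈ -4.3161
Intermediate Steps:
E(v) = 3 + v (E(v) = (4 + v) - 1 = 3 + v)
j = 43/29 (j = 2 - 90/174 = 2 - 90*1/174 = 2 - 15/29 = 43/29 ≈ 1.4828)
47228/((43*(-255))) + h(E(1), j)/((81 + 45)²) = 47228/((43*(-255))) - 142/(81 + 45)² = 47228/(-10965) - 142/(126²) = 47228*(-1/10965) - 142/15876 = -47228/10965 - 142*1/15876 = -47228/10965 - 71/7938 = -125224793/29013390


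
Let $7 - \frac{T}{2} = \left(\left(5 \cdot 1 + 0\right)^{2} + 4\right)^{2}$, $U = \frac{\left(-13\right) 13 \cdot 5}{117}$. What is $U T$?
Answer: $\frac{36140}{3} \approx 12047.0$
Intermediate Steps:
$U = - \frac{65}{9}$ ($U = \left(-169\right) 5 \cdot \frac{1}{117} = \left(-845\right) \frac{1}{117} = - \frac{65}{9} \approx -7.2222$)
$T = -1668$ ($T = 14 - 2 \left(\left(5 \cdot 1 + 0\right)^{2} + 4\right)^{2} = 14 - 2 \left(\left(5 + 0\right)^{2} + 4\right)^{2} = 14 - 2 \left(5^{2} + 4\right)^{2} = 14 - 2 \left(25 + 4\right)^{2} = 14 - 2 \cdot 29^{2} = 14 - 1682 = -1668$)
$U T = \left(- \frac{65}{9}\right) \left(-1668\right) = \frac{36140}{3}$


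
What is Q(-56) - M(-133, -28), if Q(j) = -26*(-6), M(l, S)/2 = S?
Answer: 212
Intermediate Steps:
M(l, S) = 2*S
Q(j) = 156
Q(-56) - M(-133, -28) = 156 - 2*(-28) = 156 - 1*(-56) = 156 + 56 = 212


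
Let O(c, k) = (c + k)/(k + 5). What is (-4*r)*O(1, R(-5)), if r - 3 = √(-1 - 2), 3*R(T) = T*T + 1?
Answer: -348/41 - 116*I*√3/41 ≈ -8.4878 - 4.9004*I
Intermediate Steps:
R(T) = ⅓ + T²/3 (R(T) = (T*T + 1)/3 = (T² + 1)/3 = (1 + T²)/3 = ⅓ + T²/3)
O(c, k) = (c + k)/(5 + k)
r = 3 + I*√3 (r = 3 + √(-1 - 2) = 3 + √(-3) = 3 + I*√3 ≈ 3.0 + 1.732*I)
(-4*r)*O(1, R(-5)) = (-4*(3 + I*√3))*((1 + (⅓ + (⅓)*(-5)²))/(5 + (⅓ + (⅓)*(-5)²))) = (-12 - 4*I*√3)*((1 + (⅓ + (⅓)*25))/(5 + (⅓ + (⅓)*25))) = (-12 - 4*I*√3)*((1 + (⅓ + 25/3))/(5 + (⅓ + 25/3))) = (-12 - 4*I*√3)*((1 + 26/3)/(5 + 26/3)) = (-12 - 4*I*√3)*((29/3)/(41/3)) = (-12 - 4*I*√3)*((3/41)*(29/3)) = (-12 - 4*I*√3)*(29/41) = -348/41 - 116*I*√3/41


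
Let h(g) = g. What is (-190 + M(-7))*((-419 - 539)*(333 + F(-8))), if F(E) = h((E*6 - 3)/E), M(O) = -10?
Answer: 65024250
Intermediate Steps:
F(E) = (-3 + 6*E)/E (F(E) = (E*6 - 3)/E = (6*E - 3)/E = (-3 + 6*E)/E)
(-190 + M(-7))*((-419 - 539)*(333 + F(-8))) = (-190 - 10)*((-419 - 539)*(333 + (6 - 3/(-8)))) = -(-191600)*(333 + (6 - 3*(-⅛))) = -(-191600)*(333 + (6 + 3/8)) = -(-191600)*(333 + 51/8) = -(-191600)*2715/8 = -200*(-1300485/4) = 65024250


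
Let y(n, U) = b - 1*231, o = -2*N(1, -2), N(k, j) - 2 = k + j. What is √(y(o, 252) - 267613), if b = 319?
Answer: 15*I*√1189 ≈ 517.23*I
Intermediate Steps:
N(k, j) = 2 + j + k (N(k, j) = 2 + (k + j) = 2 + (j + k) = 2 + j + k)
o = -2 (o = -2*(2 - 2 + 1) = -2*1 = -2)
y(n, U) = 88 (y(n, U) = 319 - 1*231 = 319 - 231 = 88)
√(y(o, 252) - 267613) = √(88 - 267613) = √(-267525) = 15*I*√1189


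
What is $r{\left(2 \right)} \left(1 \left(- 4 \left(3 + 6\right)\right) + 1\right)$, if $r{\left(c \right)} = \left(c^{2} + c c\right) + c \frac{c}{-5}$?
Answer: $-252$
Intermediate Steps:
$r{\left(c \right)} = \frac{9 c^{2}}{5}$ ($r{\left(c \right)} = \left(c^{2} + c^{2}\right) + c c \left(- \frac{1}{5}\right) = 2 c^{2} + c \left(- \frac{c}{5}\right) = 2 c^{2} - \frac{c^{2}}{5} = \frac{9 c^{2}}{5}$)
$r{\left(2 \right)} \left(1 \left(- 4 \left(3 + 6\right)\right) + 1\right) = \frac{9 \cdot 2^{2}}{5} \left(1 \left(- 4 \left(3 + 6\right)\right) + 1\right) = \frac{9}{5} \cdot 4 \left(1 \left(\left(-4\right) 9\right) + 1\right) = \frac{36 \left(1 \left(-36\right) + 1\right)}{5} = \frac{36 \left(-36 + 1\right)}{5} = \frac{36}{5} \left(-35\right) = -252$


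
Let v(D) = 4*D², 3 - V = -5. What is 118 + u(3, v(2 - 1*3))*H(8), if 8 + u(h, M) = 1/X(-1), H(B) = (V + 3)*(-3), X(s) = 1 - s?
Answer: 731/2 ≈ 365.50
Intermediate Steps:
V = 8 (V = 3 - 1*(-5) = 3 + 5 = 8)
H(B) = -33 (H(B) = (8 + 3)*(-3) = 11*(-3) = -33)
u(h, M) = -15/2 (u(h, M) = -8 + 1/(1 - 1*(-1)) = -8 + 1/(1 + 1) = -8 + 1/2 = -8 + ½ = -15/2)
118 + u(3, v(2 - 1*3))*H(8) = 118 - 15/2*(-33) = 118 + 495/2 = 731/2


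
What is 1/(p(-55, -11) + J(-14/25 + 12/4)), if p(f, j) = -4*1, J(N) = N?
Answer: -25/39 ≈ -0.64103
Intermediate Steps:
p(f, j) = -4
1/(p(-55, -11) + J(-14/25 + 12/4)) = 1/(-4 + (-14/25 + 12/4)) = 1/(-4 + (-14*1/25 + 12*(¼))) = 1/(-4 + (-14/25 + 3)) = 1/(-4 + 61/25) = 1/(-39/25) = -25/39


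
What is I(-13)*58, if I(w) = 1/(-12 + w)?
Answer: -58/25 ≈ -2.3200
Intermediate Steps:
I(-13)*58 = 58/(-12 - 13) = 58/(-25) = -1/25*58 = -58/25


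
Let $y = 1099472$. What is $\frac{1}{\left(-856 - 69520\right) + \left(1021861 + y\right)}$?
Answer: $\frac{1}{2050957} \approx 4.8758 \cdot 10^{-7}$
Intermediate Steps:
$\frac{1}{\left(-856 - 69520\right) + \left(1021861 + y\right)} = \frac{1}{\left(-856 - 69520\right) + \left(1021861 + 1099472\right)} = \frac{1}{\left(-856 - 69520\right) + 2121333} = \frac{1}{-70376 + 2121333} = \frac{1}{2050957}$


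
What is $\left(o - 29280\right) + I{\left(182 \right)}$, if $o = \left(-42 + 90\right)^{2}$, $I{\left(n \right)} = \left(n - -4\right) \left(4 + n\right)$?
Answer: $7620$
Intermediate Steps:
$I{\left(n \right)} = \left(4 + n\right)^{2}$ ($I{\left(n \right)} = \left(n + 4\right) \left(4 + n\right) = \left(4 + n\right) \left(4 + n\right) = \left(4 + n\right)^{2}$)
$o = 2304$ ($o = 48^{2} = 2304$)
$\left(o - 29280\right) + I{\left(182 \right)} = \left(2304 - 29280\right) + \left(4 + 182\right)^{2} = -26976 + 186^{2} = -26976 + 34596 = 7620$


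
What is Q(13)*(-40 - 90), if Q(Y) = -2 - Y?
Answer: 1950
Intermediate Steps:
Q(13)*(-40 - 90) = (-2 - 1*13)*(-40 - 90) = (-2 - 13)*(-130) = -15*(-130) = 1950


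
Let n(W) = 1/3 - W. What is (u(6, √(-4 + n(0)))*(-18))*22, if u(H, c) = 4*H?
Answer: -9504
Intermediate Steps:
n(W) = ⅓ - W
(u(6, √(-4 + n(0)))*(-18))*22 = ((4*6)*(-18))*22 = (24*(-18))*22 = -432*22 = -9504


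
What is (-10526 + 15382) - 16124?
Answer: -11268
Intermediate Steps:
(-10526 + 15382) - 16124 = 4856 - 16124 = -11268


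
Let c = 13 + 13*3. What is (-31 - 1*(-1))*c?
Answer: -1560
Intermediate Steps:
c = 52 (c = 13 + 39 = 52)
(-31 - 1*(-1))*c = (-31 - 1*(-1))*52 = (-31 + 1)*52 = -30*52 = -1560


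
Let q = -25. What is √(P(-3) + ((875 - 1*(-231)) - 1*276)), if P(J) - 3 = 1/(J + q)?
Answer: √163261/14 ≈ 28.861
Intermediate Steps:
P(J) = 3 + 1/(-25 + J) (P(J) = 3 + 1/(J - 25) = 3 + 1/(-25 + J))
√(P(-3) + ((875 - 1*(-231)) - 1*276)) = √((-74 + 3*(-3))/(-25 - 3) + ((875 - 1*(-231)) - 1*276)) = √((-74 - 9)/(-28) + ((875 + 231) - 276)) = √(-1/28*(-83) + (1106 - 276)) = √(83/28 + 830) = √(23323/28) = √163261/14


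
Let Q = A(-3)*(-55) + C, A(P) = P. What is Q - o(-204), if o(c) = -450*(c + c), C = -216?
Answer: -183651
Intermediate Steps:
Q = -51 (Q = -3*(-55) - 216 = 165 - 216 = -51)
o(c) = -900*c
Q - o(-204) = -51 - (-900)*(-204) = -51 - 1*183600 = -51 - 183600 = -183651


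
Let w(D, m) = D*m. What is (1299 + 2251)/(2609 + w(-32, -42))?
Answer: 3550/3953 ≈ 0.89805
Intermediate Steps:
(1299 + 2251)/(2609 + w(-32, -42)) = (1299 + 2251)/(2609 - 32*(-42)) = 3550/(2609 + 1344) = 3550/3953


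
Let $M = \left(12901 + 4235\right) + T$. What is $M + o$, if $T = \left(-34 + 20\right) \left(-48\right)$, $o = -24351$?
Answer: $-6543$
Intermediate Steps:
$T = 672$ ($T = \left(-14\right) \left(-48\right) = 672$)
$M = 17808$ ($M = \left(12901 + 4235\right) + 672 = 17136 + 672 = 17808$)
$M + o = 17808 - 24351 = -6543$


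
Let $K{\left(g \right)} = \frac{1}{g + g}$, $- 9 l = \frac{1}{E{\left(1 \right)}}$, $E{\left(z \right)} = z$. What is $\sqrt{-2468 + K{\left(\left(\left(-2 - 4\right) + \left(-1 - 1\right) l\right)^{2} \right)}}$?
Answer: $\frac{i \sqrt{26693726}}{104} \approx 49.679 i$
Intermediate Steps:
$l = - \frac{1}{9}$ ($l = - \frac{1}{9 \cdot 1} = \left(- \frac{1}{9}\right) 1 = - \frac{1}{9} \approx -0.11111$)
$K{\left(g \right)} = \frac{1}{2 g}$
$\sqrt{-2468 + K{\left(\left(\left(-2 - 4\right) + \left(-1 - 1\right) l\right)^{2} \right)}} = \sqrt{-2468 + \frac{1}{2 \left(\left(-2 - 4\right) + \left(-1 - 1\right) \left(- \frac{1}{9}\right)\right)^{2}}} = \sqrt{-2468 + \frac{1}{2 \left(\left(-2 - 4\right) - - \frac{2}{9}\right)^{2}}} = \sqrt{-2468 + \frac{1}{2 \left(-6 + \frac{2}{9}\right)^{2}}} = \sqrt{-2468 + \frac{1}{2 \left(- \frac{52}{9}\right)^{2}}} = \sqrt{-2468 + \frac{1}{2 \cdot \frac{2704}{81}}} = \sqrt{-2468 + \frac{1}{2} \cdot \frac{81}{2704}} = \sqrt{-2468 + \frac{81}{5408}} = \sqrt{- \frac{13346863}{5408}} = \frac{i \sqrt{26693726}}{104}$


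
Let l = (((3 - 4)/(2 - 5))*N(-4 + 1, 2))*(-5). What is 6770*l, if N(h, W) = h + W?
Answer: 33850/3 ≈ 11283.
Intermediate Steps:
N(h, W) = W + h
l = 5/3 (l = (((3 - 4)/(2 - 5))*(2 + (-4 + 1)))*(-5) = ((-1/(-3))*(2 - 3))*(-5) = (-1*(-⅓)*(-1))*(-5) = ((⅓)*(-1))*(-5) = -⅓*(-5) = 5/3 ≈ 1.6667)
6770*l = 6770*(5/3) = 33850/3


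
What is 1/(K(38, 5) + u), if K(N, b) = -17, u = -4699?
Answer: -1/4716 ≈ -0.00021204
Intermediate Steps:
1/(K(38, 5) + u) = 1/(-17 - 4699) = 1/(-4716) = -1/4716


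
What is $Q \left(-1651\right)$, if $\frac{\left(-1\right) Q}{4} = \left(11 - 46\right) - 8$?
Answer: $-283972$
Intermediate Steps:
$Q = 172$ ($Q = - 4 \left(\left(11 - 46\right) - 8\right) = - 4 \left(-35 - 8\right) = \left(-4\right) \left(-43\right) = 172$)
$Q \left(-1651\right) = 172 \left(-1651\right) = -283972$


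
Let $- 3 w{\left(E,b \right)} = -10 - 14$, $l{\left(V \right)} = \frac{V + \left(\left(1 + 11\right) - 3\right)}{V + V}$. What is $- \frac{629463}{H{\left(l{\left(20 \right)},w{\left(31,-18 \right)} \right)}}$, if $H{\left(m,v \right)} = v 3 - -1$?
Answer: $- \frac{629463}{25} \approx -25179.0$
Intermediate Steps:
$l{\left(V \right)} = \frac{9 + V}{2 V}$ ($l{\left(V \right)} = \frac{V + \left(12 - 3\right)}{2 V} = \left(V + 9\right) \frac{1}{2 V} = \left(9 + V\right) \frac{1}{2 V} = \frac{9 + V}{2 V}$)
$w{\left(E,b \right)} = 8$ ($w{\left(E,b \right)} = - \frac{-10 - 14}{3} = \left(- \frac{1}{3}\right) \left(-24\right) = 8$)
$H{\left(m,v \right)} = 1 + 3 v$ ($H{\left(m,v \right)} = 3 v + 1 = 1 + 3 v$)
$- \frac{629463}{H{\left(l{\left(20 \right)},w{\left(31,-18 \right)} \right)}} = - \frac{629463}{1 + 3 \cdot 8} = - \frac{629463}{1 + 24} = - \frac{629463}{25}$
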